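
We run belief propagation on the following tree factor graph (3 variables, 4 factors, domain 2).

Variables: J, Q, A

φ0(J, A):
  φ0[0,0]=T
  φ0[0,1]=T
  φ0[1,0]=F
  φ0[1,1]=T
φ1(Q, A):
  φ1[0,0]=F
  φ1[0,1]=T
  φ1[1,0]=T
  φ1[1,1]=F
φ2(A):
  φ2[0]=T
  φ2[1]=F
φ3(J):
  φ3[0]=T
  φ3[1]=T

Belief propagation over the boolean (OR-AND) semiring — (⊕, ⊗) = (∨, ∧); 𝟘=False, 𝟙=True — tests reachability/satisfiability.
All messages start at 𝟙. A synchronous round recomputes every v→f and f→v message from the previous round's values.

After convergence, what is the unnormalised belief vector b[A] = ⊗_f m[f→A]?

init: all messages = 𝟙 over 2 values
r1 m[φ0→J] = [T, T]
r1 m[φ0→A] = [T, T]
r1 m[φ1→Q] = [T, T]
r1 m[φ1→A] = [T, T]
r1 m[φ2→A] = [T, F]
r1 m[φ3→J] = [T, T]
r1 m[J→φ0] = [T, T]
r1 m[J→φ3] = [T, T]
r1 m[Q→φ1] = [T, T]
r1 m[A→φ0] = [T, T]
r1 m[A→φ1] = [T, T]
r1 m[A→φ2] = [T, T]
r2 m[φ0→J] = [T, T]
r2 m[φ0→A] = [T, T]
r2 m[φ1→Q] = [T, T]
r2 m[φ1→A] = [T, T]
r2 m[φ2→A] = [T, F]
r2 m[φ3→J] = [T, T]
r2 m[J→φ0] = [T, T]
r2 m[J→φ3] = [T, T]
r2 m[Q→φ1] = [T, T]
r2 m[A→φ0] = [T, F]
r2 m[A→φ1] = [T, F]
r2 m[A→φ2] = [T, T]
r3 m[φ0→J] = [T, F]
r3 m[φ0→A] = [T, T]
r3 m[φ1→Q] = [F, T]
r3 m[φ1→A] = [T, T]
r3 m[φ2→A] = [T, F]
r3 m[φ3→J] = [T, T]
r3 m[J→φ0] = [T, T]
r3 m[J→φ3] = [T, T]
r3 m[Q→φ1] = [T, T]
r3 m[A→φ0] = [T, F]
r3 m[A→φ1] = [T, F]
r3 m[A→φ2] = [T, T]
r4 m[φ0→J] = [T, F]
r4 m[φ0→A] = [T, T]
r4 m[φ1→Q] = [F, T]
r4 m[φ1→A] = [T, T]
r4 m[φ2→A] = [T, F]
r4 m[φ3→J] = [T, T]
r4 m[J→φ0] = [T, T]
r4 m[J→φ3] = [T, F]
r4 m[Q→φ1] = [T, T]
r4 m[A→φ0] = [T, F]
r4 m[A→φ1] = [T, F]
r4 m[A→φ2] = [T, T]
r5 m[φ0→J] = [T, F]
r5 m[φ0→A] = [T, T]
r5 m[φ1→Q] = [F, T]
r5 m[φ1→A] = [T, T]
r5 m[φ2→A] = [T, F]
r5 m[φ3→J] = [T, T]
r5 m[J→φ0] = [T, T]
r5 m[J→φ3] = [T, F]
r5 m[Q→φ1] = [T, T]
r5 m[A→φ0] = [T, F]
r5 m[A→φ1] = [T, F]
r5 m[A→φ2] = [T, T]
fixed point reached at round 5
b[A] = ⊗ incoming = [T, F]

b[A] = [T, F]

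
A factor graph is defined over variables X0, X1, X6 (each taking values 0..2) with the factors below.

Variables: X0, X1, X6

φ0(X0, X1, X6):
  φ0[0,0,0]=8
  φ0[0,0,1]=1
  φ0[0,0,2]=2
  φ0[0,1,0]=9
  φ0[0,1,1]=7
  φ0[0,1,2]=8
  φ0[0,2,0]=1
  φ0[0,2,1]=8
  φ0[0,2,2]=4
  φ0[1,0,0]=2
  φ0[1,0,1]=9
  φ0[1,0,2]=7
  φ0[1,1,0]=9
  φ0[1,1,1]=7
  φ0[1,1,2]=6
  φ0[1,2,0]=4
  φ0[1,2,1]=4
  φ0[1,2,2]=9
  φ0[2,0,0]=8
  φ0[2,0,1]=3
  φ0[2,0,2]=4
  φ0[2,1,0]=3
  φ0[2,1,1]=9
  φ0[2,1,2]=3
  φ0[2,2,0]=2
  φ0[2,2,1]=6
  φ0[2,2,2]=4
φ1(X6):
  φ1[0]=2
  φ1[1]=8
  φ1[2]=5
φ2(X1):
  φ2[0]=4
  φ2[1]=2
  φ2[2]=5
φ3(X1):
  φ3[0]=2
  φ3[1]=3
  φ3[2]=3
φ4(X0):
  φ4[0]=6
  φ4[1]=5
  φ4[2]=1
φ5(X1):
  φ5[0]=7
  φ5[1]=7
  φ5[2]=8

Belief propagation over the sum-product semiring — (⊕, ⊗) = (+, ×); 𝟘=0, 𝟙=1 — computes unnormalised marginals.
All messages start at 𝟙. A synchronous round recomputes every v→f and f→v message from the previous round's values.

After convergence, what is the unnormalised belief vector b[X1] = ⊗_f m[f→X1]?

init: all messages = 𝟙 over 3 values
r1 m[φ0→X0] = [48, 57, 42]
r1 m[φ0→X1] = [44, 61, 42]
r1 m[φ0→X6] = [46, 54, 47]
r1 m[φ1→X6] = [2, 8, 5]
r1 m[φ2→X1] = [4, 2, 5]
r1 m[φ3→X1] = [2, 3, 3]
r1 m[φ4→X0] = [6, 5, 1]
r1 m[φ5→X1] = [7, 7, 8]
r1 m[X0→φ0] = [1, 1, 1]
r1 m[X0→φ4] = [1, 1, 1]
r1 m[X1→φ0] = [1, 1, 1]
r1 m[X1→φ2] = [1, 1, 1]
r1 m[X1→φ3] = [1, 1, 1]
r1 m[X1→φ5] = [1, 1, 1]
r1 m[X6→φ0] = [1, 1, 1]
r1 m[X6→φ1] = [1, 1, 1]
r2 m[φ0→X0] = [48, 57, 42]
r2 m[φ0→X1] = [44, 61, 42]
r2 m[φ0→X6] = [46, 54, 47]
r2 m[φ1→X6] = [2, 8, 5]
r2 m[φ2→X1] = [4, 2, 5]
r2 m[φ3→X1] = [2, 3, 3]
r2 m[φ4→X0] = [6, 5, 1]
r2 m[φ5→X1] = [7, 7, 8]
r2 m[X0→φ0] = [6, 5, 1]
r2 m[X0→φ4] = [48, 57, 42]
r2 m[X1→φ0] = [56, 42, 120]
r2 m[X1→φ2] = [616, 1281, 1008]
r2 m[X1→φ3] = [1232, 854, 1680]
r2 m[X1→φ5] = [352, 366, 630]
r2 m[X6→φ0] = [2, 8, 5]
r2 m[X6→φ1] = [46, 54, 47]
r3 m[φ0→X0] = [17012, 20784, 15906]
r3 m[φ0→X1] = [819, 1297, 1013]
r3 m[φ0→X6] = [11340, 15516, 15018]
r3 m[φ1→X6] = [2, 8, 5]
r3 m[φ2→X1] = [4, 2, 5]
r3 m[φ3→X1] = [2, 3, 3]
r3 m[φ4→X0] = [6, 5, 1]
r3 m[φ5→X1] = [7, 7, 8]
r3 m[X0→φ0] = [6, 5, 1]
r3 m[X0→φ4] = [48, 57, 42]
r3 m[X1→φ0] = [56, 42, 120]
r3 m[X1→φ2] = [616, 1281, 1008]
r3 m[X1→φ3] = [1232, 854, 1680]
r3 m[X1→φ5] = [352, 366, 630]
r3 m[X6→φ0] = [2, 8, 5]
r3 m[X6→φ1] = [46, 54, 47]
r4 m[φ0→X0] = [17012, 20784, 15906]
r4 m[φ0→X1] = [819, 1297, 1013]
r4 m[φ0→X6] = [11340, 15516, 15018]
r4 m[φ1→X6] = [2, 8, 5]
r4 m[φ2→X1] = [4, 2, 5]
r4 m[φ3→X1] = [2, 3, 3]
r4 m[φ4→X0] = [6, 5, 1]
r4 m[φ5→X1] = [7, 7, 8]
r4 m[X0→φ0] = [6, 5, 1]
r4 m[X0→φ4] = [17012, 20784, 15906]
r4 m[X1→φ0] = [56, 42, 120]
r4 m[X1→φ2] = [11466, 27237, 24312]
r4 m[X1→φ3] = [22932, 18158, 40520]
r4 m[X1→φ5] = [6552, 7782, 15195]
r4 m[X6→φ0] = [2, 8, 5]
r4 m[X6→φ1] = [11340, 15516, 15018]
r5 m[φ0→X0] = [17012, 20784, 15906]
r5 m[φ0→X1] = [819, 1297, 1013]
r5 m[φ0→X6] = [11340, 15516, 15018]
r5 m[φ1→X6] = [2, 8, 5]
r5 m[φ2→X1] = [4, 2, 5]
r5 m[φ3→X1] = [2, 3, 3]
r5 m[φ4→X0] = [6, 5, 1]
r5 m[φ5→X1] = [7, 7, 8]
r5 m[X0→φ0] = [6, 5, 1]
r5 m[X0→φ4] = [17012, 20784, 15906]
r5 m[X1→φ0] = [56, 42, 120]
r5 m[X1→φ2] = [11466, 27237, 24312]
r5 m[X1→φ3] = [22932, 18158, 40520]
r5 m[X1→φ5] = [6552, 7782, 15195]
r5 m[X6→φ0] = [2, 8, 5]
r5 m[X6→φ1] = [11340, 15516, 15018]
fixed point reached at round 5
b[X1] = ⊗ incoming = [45864, 54474, 121560]

b[X1] = [45864, 54474, 121560]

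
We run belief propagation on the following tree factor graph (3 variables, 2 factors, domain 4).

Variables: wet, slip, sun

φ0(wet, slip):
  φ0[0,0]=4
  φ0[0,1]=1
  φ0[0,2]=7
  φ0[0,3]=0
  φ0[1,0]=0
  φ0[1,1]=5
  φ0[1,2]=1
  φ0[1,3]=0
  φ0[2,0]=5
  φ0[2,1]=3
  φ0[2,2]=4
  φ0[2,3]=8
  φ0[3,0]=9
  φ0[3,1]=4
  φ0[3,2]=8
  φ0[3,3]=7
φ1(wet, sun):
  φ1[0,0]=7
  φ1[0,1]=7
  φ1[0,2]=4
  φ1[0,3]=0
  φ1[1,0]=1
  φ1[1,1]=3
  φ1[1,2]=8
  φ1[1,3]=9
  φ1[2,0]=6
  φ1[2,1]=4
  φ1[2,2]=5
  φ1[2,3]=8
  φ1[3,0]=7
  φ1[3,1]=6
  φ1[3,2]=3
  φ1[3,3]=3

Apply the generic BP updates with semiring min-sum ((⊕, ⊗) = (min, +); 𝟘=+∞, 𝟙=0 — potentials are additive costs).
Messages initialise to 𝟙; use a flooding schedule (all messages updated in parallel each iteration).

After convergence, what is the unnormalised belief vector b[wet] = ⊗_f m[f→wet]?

init: all messages = 𝟙 over 4 values
r1 m[φ0→wet] = [0, 0, 3, 4]
r1 m[φ0→slip] = [0, 1, 1, 0]
r1 m[φ1→wet] = [0, 1, 4, 3]
r1 m[φ1→sun] = [1, 3, 3, 0]
r1 m[wet→φ0] = [0, 0, 0, 0]
r1 m[wet→φ1] = [0, 0, 0, 0]
r1 m[slip→φ0] = [0, 0, 0, 0]
r1 m[sun→φ1] = [0, 0, 0, 0]
r2 m[φ0→wet] = [0, 0, 3, 4]
r2 m[φ0→slip] = [0, 1, 1, 0]
r2 m[φ1→wet] = [0, 1, 4, 3]
r2 m[φ1→sun] = [1, 3, 3, 0]
r2 m[wet→φ0] = [0, 1, 4, 3]
r2 m[wet→φ1] = [0, 0, 3, 4]
r2 m[slip→φ0] = [0, 0, 0, 0]
r2 m[sun→φ1] = [0, 0, 0, 0]
r3 m[φ0→wet] = [0, 0, 3, 4]
r3 m[φ0→slip] = [1, 1, 2, 0]
r3 m[φ1→wet] = [0, 1, 4, 3]
r3 m[φ1→sun] = [1, 3, 4, 0]
r3 m[wet→φ0] = [0, 1, 4, 3]
r3 m[wet→φ1] = [0, 0, 3, 4]
r3 m[slip→φ0] = [0, 0, 0, 0]
r3 m[sun→φ1] = [0, 0, 0, 0]
r4 m[φ0→wet] = [0, 0, 3, 4]
r4 m[φ0→slip] = [1, 1, 2, 0]
r4 m[φ1→wet] = [0, 1, 4, 3]
r4 m[φ1→sun] = [1, 3, 4, 0]
r4 m[wet→φ0] = [0, 1, 4, 3]
r4 m[wet→φ1] = [0, 0, 3, 4]
r4 m[slip→φ0] = [0, 0, 0, 0]
r4 m[sun→φ1] = [0, 0, 0, 0]
fixed point reached at round 4
b[wet] = ⊗ incoming = [0, 1, 7, 7]

b[wet] = [0, 1, 7, 7]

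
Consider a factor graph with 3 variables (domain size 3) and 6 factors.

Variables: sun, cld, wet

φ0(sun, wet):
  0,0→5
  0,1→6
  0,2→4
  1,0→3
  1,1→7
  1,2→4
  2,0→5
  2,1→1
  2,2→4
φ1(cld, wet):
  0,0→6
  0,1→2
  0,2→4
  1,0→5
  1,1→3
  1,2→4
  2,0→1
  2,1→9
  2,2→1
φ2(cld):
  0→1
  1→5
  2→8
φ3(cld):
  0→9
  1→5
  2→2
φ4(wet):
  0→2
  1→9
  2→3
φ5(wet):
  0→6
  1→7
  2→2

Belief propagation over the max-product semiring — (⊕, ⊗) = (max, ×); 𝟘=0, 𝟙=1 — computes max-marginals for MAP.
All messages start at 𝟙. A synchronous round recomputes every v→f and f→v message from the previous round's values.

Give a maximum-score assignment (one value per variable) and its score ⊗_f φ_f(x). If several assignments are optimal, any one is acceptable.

assignment: (sun=1, cld=2, wet=1); score = 63504

init: all messages = 𝟙 over 3 values
r1 m[φ0→sun] = [6, 7, 5]
r1 m[φ0→wet] = [5, 7, 4]
r1 m[φ1→cld] = [6, 5, 9]
r1 m[φ1→wet] = [6, 9, 4]
r1 m[φ2→cld] = [1, 5, 8]
r1 m[φ3→cld] = [9, 5, 2]
r1 m[φ4→wet] = [2, 9, 3]
r1 m[φ5→wet] = [6, 7, 2]
r1 m[sun→φ0] = [1, 1, 1]
r1 m[cld→φ1] = [1, 1, 1]
r1 m[cld→φ2] = [1, 1, 1]
r1 m[cld→φ3] = [1, 1, 1]
r1 m[wet→φ0] = [1, 1, 1]
r1 m[wet→φ1] = [1, 1, 1]
r1 m[wet→φ4] = [1, 1, 1]
r1 m[wet→φ5] = [1, 1, 1]
r2 m[φ0→sun] = [6, 7, 5]
r2 m[φ0→wet] = [5, 7, 4]
r2 m[φ1→cld] = [6, 5, 9]
r2 m[φ1→wet] = [6, 9, 4]
r2 m[φ2→cld] = [1, 5, 8]
r2 m[φ3→cld] = [9, 5, 2]
r2 m[φ4→wet] = [2, 9, 3]
r2 m[φ5→wet] = [6, 7, 2]
r2 m[sun→φ0] = [1, 1, 1]
r2 m[cld→φ1] = [9, 25, 16]
r2 m[cld→φ2] = [54, 25, 18]
r2 m[cld→φ3] = [6, 25, 72]
r2 m[wet→φ0] = [72, 567, 24]
r2 m[wet→φ1] = [60, 441, 24]
r2 m[wet→φ4] = [180, 441, 32]
r2 m[wet→φ5] = [60, 567, 48]
r3 m[φ0→sun] = [3402, 3969, 567]
r3 m[φ0→wet] = [5, 7, 4]
r3 m[φ1→cld] = [882, 1323, 3969]
r3 m[φ1→wet] = [125, 144, 100]
r3 m[φ2→cld] = [1, 5, 8]
r3 m[φ3→cld] = [9, 5, 2]
r3 m[φ4→wet] = [2, 9, 3]
r3 m[φ5→wet] = [6, 7, 2]
r3 m[sun→φ0] = [1, 1, 1]
r3 m[cld→φ1] = [9, 25, 16]
r3 m[cld→φ2] = [54, 25, 18]
r3 m[cld→φ3] = [6, 25, 72]
r3 m[wet→φ0] = [72, 567, 24]
r3 m[wet→φ1] = [60, 441, 24]
r3 m[wet→φ4] = [180, 441, 32]
r3 m[wet→φ5] = [60, 567, 48]
r4 m[φ0→sun] = [3402, 3969, 567]
r4 m[φ0→wet] = [5, 7, 4]
r4 m[φ1→cld] = [882, 1323, 3969]
r4 m[φ1→wet] = [125, 144, 100]
r4 m[φ2→cld] = [1, 5, 8]
r4 m[φ3→cld] = [9, 5, 2]
r4 m[φ4→wet] = [2, 9, 3]
r4 m[φ5→wet] = [6, 7, 2]
r4 m[sun→φ0] = [1, 1, 1]
r4 m[cld→φ1] = [9, 25, 16]
r4 m[cld→φ2] = [7938, 6615, 7938]
r4 m[cld→φ3] = [882, 6615, 31752]
r4 m[wet→φ0] = [1500, 9072, 600]
r4 m[wet→φ1] = [60, 441, 24]
r4 m[wet→φ4] = [3750, 7056, 800]
r4 m[wet→φ5] = [1250, 9072, 1200]
r5 m[φ0→sun] = [54432, 63504, 9072]
r5 m[φ0→wet] = [5, 7, 4]
r5 m[φ1→cld] = [882, 1323, 3969]
r5 m[φ1→wet] = [125, 144, 100]
r5 m[φ2→cld] = [1, 5, 8]
r5 m[φ3→cld] = [9, 5, 2]
r5 m[φ4→wet] = [2, 9, 3]
r5 m[φ5→wet] = [6, 7, 2]
r5 m[sun→φ0] = [1, 1, 1]
r5 m[cld→φ1] = [9, 25, 16]
r5 m[cld→φ2] = [7938, 6615, 7938]
r5 m[cld→φ3] = [882, 6615, 31752]
r5 m[wet→φ0] = [1500, 9072, 600]
r5 m[wet→φ1] = [60, 441, 24]
r5 m[wet→φ4] = [3750, 7056, 800]
r5 m[wet→φ5] = [1250, 9072, 1200]
r6 m[φ0→sun] = [54432, 63504, 9072]
r6 m[φ0→wet] = [5, 7, 4]
r6 m[φ1→cld] = [882, 1323, 3969]
r6 m[φ1→wet] = [125, 144, 100]
r6 m[φ2→cld] = [1, 5, 8]
r6 m[φ3→cld] = [9, 5, 2]
r6 m[φ4→wet] = [2, 9, 3]
r6 m[φ5→wet] = [6, 7, 2]
r6 m[sun→φ0] = [1, 1, 1]
r6 m[cld→φ1] = [9, 25, 16]
r6 m[cld→φ2] = [7938, 6615, 7938]
r6 m[cld→φ3] = [882, 6615, 31752]
r6 m[wet→φ0] = [1500, 9072, 600]
r6 m[wet→φ1] = [60, 441, 24]
r6 m[wet→φ4] = [3750, 7056, 800]
r6 m[wet→φ5] = [1250, 9072, 1200]
fixed point reached at round 6
traceback from sun: (sun=1, cld=2, wet=1), score=63504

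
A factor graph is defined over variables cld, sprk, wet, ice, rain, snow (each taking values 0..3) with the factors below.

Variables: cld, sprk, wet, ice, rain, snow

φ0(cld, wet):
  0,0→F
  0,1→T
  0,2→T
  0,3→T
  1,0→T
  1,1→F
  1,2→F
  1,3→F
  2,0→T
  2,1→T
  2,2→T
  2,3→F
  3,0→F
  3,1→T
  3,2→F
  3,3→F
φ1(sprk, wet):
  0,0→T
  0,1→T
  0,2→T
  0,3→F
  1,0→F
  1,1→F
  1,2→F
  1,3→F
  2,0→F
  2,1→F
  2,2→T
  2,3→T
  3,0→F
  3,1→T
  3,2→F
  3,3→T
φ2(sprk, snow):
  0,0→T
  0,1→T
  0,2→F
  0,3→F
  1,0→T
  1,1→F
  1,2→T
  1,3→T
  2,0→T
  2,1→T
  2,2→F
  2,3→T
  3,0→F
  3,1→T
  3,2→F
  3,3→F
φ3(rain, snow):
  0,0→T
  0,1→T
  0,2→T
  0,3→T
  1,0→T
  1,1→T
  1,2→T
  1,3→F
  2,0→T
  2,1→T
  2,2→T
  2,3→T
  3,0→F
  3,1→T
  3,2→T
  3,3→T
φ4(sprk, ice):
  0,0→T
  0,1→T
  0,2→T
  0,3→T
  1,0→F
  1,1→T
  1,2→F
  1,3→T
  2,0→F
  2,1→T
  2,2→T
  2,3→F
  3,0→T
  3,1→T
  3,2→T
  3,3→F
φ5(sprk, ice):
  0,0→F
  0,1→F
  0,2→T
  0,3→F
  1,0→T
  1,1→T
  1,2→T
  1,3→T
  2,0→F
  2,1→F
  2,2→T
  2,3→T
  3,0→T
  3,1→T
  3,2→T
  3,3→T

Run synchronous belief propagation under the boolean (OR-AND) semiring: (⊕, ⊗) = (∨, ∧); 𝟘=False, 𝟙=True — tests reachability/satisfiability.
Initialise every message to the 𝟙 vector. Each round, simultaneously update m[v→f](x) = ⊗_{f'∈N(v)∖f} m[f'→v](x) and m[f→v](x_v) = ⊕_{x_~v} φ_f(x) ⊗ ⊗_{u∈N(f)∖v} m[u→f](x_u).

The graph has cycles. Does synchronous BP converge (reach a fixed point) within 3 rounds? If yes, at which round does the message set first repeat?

init: all messages = 𝟙 over 4 values
r1 m[φ0→cld] = [T, T, T, T]
r1 m[φ0→wet] = [T, T, T, T]
r1 m[φ1→sprk] = [T, F, T, T]
r1 m[φ1→wet] = [T, T, T, T]
r1 m[φ2→sprk] = [T, T, T, T]
r1 m[φ2→snow] = [T, T, T, T]
r1 m[φ3→rain] = [T, T, T, T]
r1 m[φ3→snow] = [T, T, T, T]
r1 m[φ4→sprk] = [T, T, T, T]
r1 m[φ4→ice] = [T, T, T, T]
r1 m[φ5→sprk] = [T, T, T, T]
r1 m[φ5→ice] = [T, T, T, T]
r1 m[cld→φ0] = [T, T, T, T]
r1 m[sprk→φ1] = [T, T, T, T]
r1 m[sprk→φ2] = [T, T, T, T]
r1 m[sprk→φ4] = [T, T, T, T]
r1 m[sprk→φ5] = [T, T, T, T]
r1 m[wet→φ0] = [T, T, T, T]
r1 m[wet→φ1] = [T, T, T, T]
r1 m[ice→φ4] = [T, T, T, T]
r1 m[ice→φ5] = [T, T, T, T]
r1 m[rain→φ3] = [T, T, T, T]
r1 m[snow→φ2] = [T, T, T, T]
r1 m[snow→φ3] = [T, T, T, T]
r2 m[φ0→cld] = [T, T, T, T]
r2 m[φ0→wet] = [T, T, T, T]
r2 m[φ1→sprk] = [T, F, T, T]
r2 m[φ1→wet] = [T, T, T, T]
r2 m[φ2→sprk] = [T, T, T, T]
r2 m[φ2→snow] = [T, T, T, T]
r2 m[φ3→rain] = [T, T, T, T]
r2 m[φ3→snow] = [T, T, T, T]
r2 m[φ4→sprk] = [T, T, T, T]
r2 m[φ4→ice] = [T, T, T, T]
r2 m[φ5→sprk] = [T, T, T, T]
r2 m[φ5→ice] = [T, T, T, T]
r2 m[cld→φ0] = [T, T, T, T]
r2 m[sprk→φ1] = [T, T, T, T]
r2 m[sprk→φ2] = [T, F, T, T]
r2 m[sprk→φ4] = [T, F, T, T]
r2 m[sprk→φ5] = [T, F, T, T]
r2 m[wet→φ0] = [T, T, T, T]
r2 m[wet→φ1] = [T, T, T, T]
r2 m[ice→φ4] = [T, T, T, T]
r2 m[ice→φ5] = [T, T, T, T]
r2 m[rain→φ3] = [T, T, T, T]
r2 m[snow→φ2] = [T, T, T, T]
r2 m[snow→φ3] = [T, T, T, T]
r3 m[φ0→cld] = [T, T, T, T]
r3 m[φ0→wet] = [T, T, T, T]
r3 m[φ1→sprk] = [T, F, T, T]
r3 m[φ1→wet] = [T, T, T, T]
r3 m[φ2→sprk] = [T, T, T, T]
r3 m[φ2→snow] = [T, T, F, T]
r3 m[φ3→rain] = [T, T, T, T]
r3 m[φ3→snow] = [T, T, T, T]
r3 m[φ4→sprk] = [T, T, T, T]
r3 m[φ4→ice] = [T, T, T, T]
r3 m[φ5→sprk] = [T, T, T, T]
r3 m[φ5→ice] = [T, T, T, T]
r3 m[cld→φ0] = [T, T, T, T]
r3 m[sprk→φ1] = [T, T, T, T]
r3 m[sprk→φ2] = [T, F, T, T]
r3 m[sprk→φ4] = [T, F, T, T]
r3 m[sprk→φ5] = [T, F, T, T]
r3 m[wet→φ0] = [T, T, T, T]
r3 m[wet→φ1] = [T, T, T, T]
r3 m[ice→φ4] = [T, T, T, T]
r3 m[ice→φ5] = [T, T, T, T]
r3 m[rain→φ3] = [T, T, T, T]
r3 m[snow→φ2] = [T, T, T, T]
r3 m[snow→φ3] = [T, T, T, T]
no fixed point within 3 rounds

NOT CONVERGED within 3 rounds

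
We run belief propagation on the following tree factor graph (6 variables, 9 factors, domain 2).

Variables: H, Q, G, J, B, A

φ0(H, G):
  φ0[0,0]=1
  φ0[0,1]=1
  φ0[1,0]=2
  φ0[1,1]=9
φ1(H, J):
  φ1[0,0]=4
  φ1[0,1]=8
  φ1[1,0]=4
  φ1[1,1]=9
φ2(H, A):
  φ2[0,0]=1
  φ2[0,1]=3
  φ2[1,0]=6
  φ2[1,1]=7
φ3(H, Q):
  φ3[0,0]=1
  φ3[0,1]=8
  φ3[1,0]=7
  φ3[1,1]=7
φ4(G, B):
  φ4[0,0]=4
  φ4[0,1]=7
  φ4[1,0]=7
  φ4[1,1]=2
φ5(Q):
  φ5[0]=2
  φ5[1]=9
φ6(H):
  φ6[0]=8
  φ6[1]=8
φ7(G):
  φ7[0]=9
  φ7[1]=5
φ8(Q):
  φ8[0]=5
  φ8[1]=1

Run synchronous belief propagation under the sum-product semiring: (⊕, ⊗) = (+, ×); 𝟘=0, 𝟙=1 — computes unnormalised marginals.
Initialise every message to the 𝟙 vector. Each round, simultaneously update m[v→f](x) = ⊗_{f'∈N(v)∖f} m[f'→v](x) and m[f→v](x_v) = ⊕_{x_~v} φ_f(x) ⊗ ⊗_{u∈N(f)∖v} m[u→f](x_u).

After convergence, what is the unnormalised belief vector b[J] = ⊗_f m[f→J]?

init: all messages = 𝟙 over 2 values
r1 m[φ0→H] = [2, 11]
r1 m[φ0→G] = [3, 10]
r1 m[φ1→H] = [12, 13]
r1 m[φ1→J] = [8, 17]
r1 m[φ2→H] = [4, 13]
r1 m[φ2→A] = [7, 10]
r1 m[φ3→H] = [9, 14]
r1 m[φ3→Q] = [8, 15]
r1 m[φ4→G] = [11, 9]
r1 m[φ4→B] = [11, 9]
r1 m[φ5→Q] = [2, 9]
r1 m[φ6→H] = [8, 8]
r1 m[φ7→G] = [9, 5]
r1 m[φ8→Q] = [5, 1]
r1 m[H→φ0] = [1, 1]
r1 m[H→φ1] = [1, 1]
r1 m[H→φ2] = [1, 1]
r1 m[H→φ3] = [1, 1]
r1 m[H→φ6] = [1, 1]
r1 m[Q→φ3] = [1, 1]
r1 m[Q→φ5] = [1, 1]
r1 m[Q→φ8] = [1, 1]
r1 m[G→φ0] = [1, 1]
r1 m[G→φ4] = [1, 1]
r1 m[G→φ7] = [1, 1]
r1 m[J→φ1] = [1, 1]
r1 m[B→φ4] = [1, 1]
r1 m[A→φ2] = [1, 1]
r2 m[φ0→H] = [2, 11]
r2 m[φ0→G] = [3, 10]
r2 m[φ1→H] = [12, 13]
r2 m[φ1→J] = [8, 17]
r2 m[φ2→H] = [4, 13]
r2 m[φ2→A] = [7, 10]
r2 m[φ3→H] = [9, 14]
r2 m[φ3→Q] = [8, 15]
r2 m[φ4→G] = [11, 9]
r2 m[φ4→B] = [11, 9]
r2 m[φ5→Q] = [2, 9]
r2 m[φ6→H] = [8, 8]
r2 m[φ7→G] = [9, 5]
r2 m[φ8→Q] = [5, 1]
r2 m[H→φ0] = [3456, 18928]
r2 m[H→φ1] = [576, 16016]
r2 m[H→φ2] = [1728, 16016]
r2 m[H→φ3] = [768, 14872]
r2 m[H→φ6] = [864, 26026]
r2 m[Q→φ3] = [10, 9]
r2 m[Q→φ5] = [40, 15]
r2 m[Q→φ8] = [16, 135]
r2 m[G→φ0] = [99, 45]
r2 m[G→φ4] = [27, 50]
r2 m[G→φ7] = [33, 90]
r2 m[J→φ1] = [1, 1]
r2 m[B→φ4] = [1, 1]
r2 m[A→φ2] = [1, 1]
r3 m[φ0→H] = [144, 603]
r3 m[φ0→G] = [41312, 173808]
r3 m[φ1→H] = [12, 13]
r3 m[φ1→J] = [66368, 148752]
r3 m[φ2→H] = [4, 13]
r3 m[φ2→A] = [97824, 117296]
r3 m[φ3→H] = [82, 133]
r3 m[φ3→Q] = [104872, 110248]
r3 m[φ4→G] = [11, 9]
r3 m[φ4→B] = [458, 289]
r3 m[φ5→Q] = [2, 9]
r3 m[φ6→H] = [8, 8]
r3 m[φ7→G] = [9, 5]
r3 m[φ8→Q] = [5, 1]
r3 m[H→φ0] = [3456, 18928]
r3 m[H→φ1] = [576, 16016]
r3 m[H→φ2] = [1728, 16016]
r3 m[H→φ3] = [768, 14872]
r3 m[H→φ6] = [864, 26026]
r3 m[Q→φ3] = [10, 9]
r3 m[Q→φ5] = [40, 15]
r3 m[Q→φ8] = [16, 135]
r3 m[G→φ0] = [99, 45]
r3 m[G→φ4] = [27, 50]
r3 m[G→φ7] = [33, 90]
r3 m[J→φ1] = [1, 1]
r3 m[B→φ4] = [1, 1]
r3 m[A→φ2] = [1, 1]
r4 m[φ0→H] = [144, 603]
r4 m[φ0→G] = [41312, 173808]
r4 m[φ1→H] = [12, 13]
r4 m[φ1→J] = [66368, 148752]
r4 m[φ2→H] = [4, 13]
r4 m[φ2→A] = [97824, 117296]
r4 m[φ3→H] = [82, 133]
r4 m[φ3→Q] = [104872, 110248]
r4 m[φ4→G] = [11, 9]
r4 m[φ4→B] = [458, 289]
r4 m[φ5→Q] = [2, 9]
r4 m[φ6→H] = [8, 8]
r4 m[φ7→G] = [9, 5]
r4 m[φ8→Q] = [5, 1]
r4 m[H→φ0] = [31488, 179816]
r4 m[H→φ1] = [377856, 8340696]
r4 m[H→φ2] = [1133568, 8340696]
r4 m[H→φ3] = [55296, 815256]
r4 m[H→φ6] = [566784, 13553631]
r4 m[Q→φ3] = [10, 9]
r4 m[Q→φ5] = [524360, 110248]
r4 m[Q→φ8] = [209744, 992232]
r4 m[G→φ0] = [99, 45]
r4 m[G→φ4] = [371808, 869040]
r4 m[G→φ7] = [454432, 1564272]
r4 m[J→φ1] = [1, 1]
r4 m[B→φ4] = [1, 1]
r4 m[A→φ2] = [1, 1]
r5 m[φ0→H] = [144, 603]
r5 m[φ0→G] = [391120, 1649832]
r5 m[φ1→H] = [12, 13]
r5 m[φ1→J] = [34874208, 78089112]
r5 m[φ2→H] = [4, 13]
r5 m[φ2→A] = [51177744, 61785576]
r5 m[φ3→H] = [82, 133]
r5 m[φ3→Q] = [5762088, 6149160]
r5 m[φ4→G] = [11, 9]
r5 m[φ4→B] = [7570512, 4340736]
r5 m[φ5→Q] = [2, 9]
r5 m[φ6→H] = [8, 8]
r5 m[φ7→G] = [9, 5]
r5 m[φ8→Q] = [5, 1]
r5 m[H→φ0] = [31488, 179816]
r5 m[H→φ1] = [377856, 8340696]
r5 m[H→φ2] = [1133568, 8340696]
r5 m[H→φ3] = [55296, 815256]
r5 m[H→φ6] = [566784, 13553631]
r5 m[Q→φ3] = [10, 9]
r5 m[Q→φ5] = [524360, 110248]
r5 m[Q→φ8] = [209744, 992232]
r5 m[G→φ0] = [99, 45]
r5 m[G→φ4] = [371808, 869040]
r5 m[G→φ7] = [454432, 1564272]
r5 m[J→φ1] = [1, 1]
r5 m[B→φ4] = [1, 1]
r5 m[A→φ2] = [1, 1]
r6 m[φ0→H] = [144, 603]
r6 m[φ0→G] = [391120, 1649832]
r6 m[φ1→H] = [12, 13]
r6 m[φ1→J] = [34874208, 78089112]
r6 m[φ2→H] = [4, 13]
r6 m[φ2→A] = [51177744, 61785576]
r6 m[φ3→H] = [82, 133]
r6 m[φ3→Q] = [5762088, 6149160]
r6 m[φ4→G] = [11, 9]
r6 m[φ4→B] = [7570512, 4340736]
r6 m[φ5→Q] = [2, 9]
r6 m[φ6→H] = [8, 8]
r6 m[φ7→G] = [9, 5]
r6 m[φ8→Q] = [5, 1]
r6 m[H→φ0] = [31488, 179816]
r6 m[H→φ1] = [377856, 8340696]
r6 m[H→φ2] = [1133568, 8340696]
r6 m[H→φ3] = [55296, 815256]
r6 m[H→φ6] = [566784, 13553631]
r6 m[Q→φ3] = [10, 9]
r6 m[Q→φ5] = [28810440, 6149160]
r6 m[Q→φ8] = [11524176, 55342440]
r6 m[G→φ0] = [99, 45]
r6 m[G→φ4] = [3520080, 8249160]
r6 m[G→φ7] = [4302320, 14848488]
r6 m[J→φ1] = [1, 1]
r6 m[B→φ4] = [1, 1]
r6 m[A→φ2] = [1, 1]
r7 m[φ0→H] = [144, 603]
r7 m[φ0→G] = [391120, 1649832]
r7 m[φ1→H] = [12, 13]
r7 m[φ1→J] = [34874208, 78089112]
r7 m[φ2→H] = [4, 13]
r7 m[φ2→A] = [51177744, 61785576]
r7 m[φ3→H] = [82, 133]
r7 m[φ3→Q] = [5762088, 6149160]
r7 m[φ4→G] = [11, 9]
r7 m[φ4→B] = [71824440, 41138880]
r7 m[φ5→Q] = [2, 9]
r7 m[φ6→H] = [8, 8]
r7 m[φ7→G] = [9, 5]
r7 m[φ8→Q] = [5, 1]
r7 m[H→φ0] = [31488, 179816]
r7 m[H→φ1] = [377856, 8340696]
r7 m[H→φ2] = [1133568, 8340696]
r7 m[H→φ3] = [55296, 815256]
r7 m[H→φ6] = [566784, 13553631]
r7 m[Q→φ3] = [10, 9]
r7 m[Q→φ5] = [28810440, 6149160]
r7 m[Q→φ8] = [11524176, 55342440]
r7 m[G→φ0] = [99, 45]
r7 m[G→φ4] = [3520080, 8249160]
r7 m[G→φ7] = [4302320, 14848488]
r7 m[J→φ1] = [1, 1]
r7 m[B→φ4] = [1, 1]
r7 m[A→φ2] = [1, 1]
r8 m[φ0→H] = [144, 603]
r8 m[φ0→G] = [391120, 1649832]
r8 m[φ1→H] = [12, 13]
r8 m[φ1→J] = [34874208, 78089112]
r8 m[φ2→H] = [4, 13]
r8 m[φ2→A] = [51177744, 61785576]
r8 m[φ3→H] = [82, 133]
r8 m[φ3→Q] = [5762088, 6149160]
r8 m[φ4→G] = [11, 9]
r8 m[φ4→B] = [71824440, 41138880]
r8 m[φ5→Q] = [2, 9]
r8 m[φ6→H] = [8, 8]
r8 m[φ7→G] = [9, 5]
r8 m[φ8→Q] = [5, 1]
r8 m[H→φ0] = [31488, 179816]
r8 m[H→φ1] = [377856, 8340696]
r8 m[H→φ2] = [1133568, 8340696]
r8 m[H→φ3] = [55296, 815256]
r8 m[H→φ6] = [566784, 13553631]
r8 m[Q→φ3] = [10, 9]
r8 m[Q→φ5] = [28810440, 6149160]
r8 m[Q→φ8] = [11524176, 55342440]
r8 m[G→φ0] = [99, 45]
r8 m[G→φ4] = [3520080, 8249160]
r8 m[G→φ7] = [4302320, 14848488]
r8 m[J→φ1] = [1, 1]
r8 m[B→φ4] = [1, 1]
r8 m[A→φ2] = [1, 1]
fixed point reached at round 8
b[J] = ⊗ incoming = [34874208, 78089112]

b[J] = [34874208, 78089112]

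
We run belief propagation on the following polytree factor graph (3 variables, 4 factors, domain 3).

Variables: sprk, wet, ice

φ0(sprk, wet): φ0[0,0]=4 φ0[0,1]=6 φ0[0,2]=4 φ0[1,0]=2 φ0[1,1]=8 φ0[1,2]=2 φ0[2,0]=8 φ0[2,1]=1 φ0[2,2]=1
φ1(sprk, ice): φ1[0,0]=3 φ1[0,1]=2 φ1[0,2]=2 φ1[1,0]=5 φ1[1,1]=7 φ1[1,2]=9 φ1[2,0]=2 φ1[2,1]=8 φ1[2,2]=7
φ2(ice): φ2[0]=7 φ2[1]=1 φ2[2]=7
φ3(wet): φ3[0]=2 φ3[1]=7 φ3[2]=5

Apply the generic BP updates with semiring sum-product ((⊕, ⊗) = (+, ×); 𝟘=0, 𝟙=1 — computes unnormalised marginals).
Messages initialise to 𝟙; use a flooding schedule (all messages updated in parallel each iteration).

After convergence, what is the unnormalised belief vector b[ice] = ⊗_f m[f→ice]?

b[ice] = [4312, 854, 6762]

init: all messages = 𝟙 over 3 values
r1 m[φ0→sprk] = [14, 12, 10]
r1 m[φ0→wet] = [14, 15, 7]
r1 m[φ1→sprk] = [7, 21, 17]
r1 m[φ1→ice] = [10, 17, 18]
r1 m[φ2→ice] = [7, 1, 7]
r1 m[φ3→wet] = [2, 7, 5]
r1 m[sprk→φ0] = [1, 1, 1]
r1 m[sprk→φ1] = [1, 1, 1]
r1 m[wet→φ0] = [1, 1, 1]
r1 m[wet→φ3] = [1, 1, 1]
r1 m[ice→φ1] = [1, 1, 1]
r1 m[ice→φ2] = [1, 1, 1]
r2 m[φ0→sprk] = [14, 12, 10]
r2 m[φ0→wet] = [14, 15, 7]
r2 m[φ1→sprk] = [7, 21, 17]
r2 m[φ1→ice] = [10, 17, 18]
r2 m[φ2→ice] = [7, 1, 7]
r2 m[φ3→wet] = [2, 7, 5]
r2 m[sprk→φ0] = [7, 21, 17]
r2 m[sprk→φ1] = [14, 12, 10]
r2 m[wet→φ0] = [2, 7, 5]
r2 m[wet→φ3] = [14, 15, 7]
r2 m[ice→φ1] = [7, 1, 7]
r2 m[ice→φ2] = [10, 17, 18]
r3 m[φ0→sprk] = [70, 70, 28]
r3 m[φ0→wet] = [206, 227, 87]
r3 m[φ1→sprk] = [37, 105, 71]
r3 m[φ1→ice] = [122, 192, 206]
r3 m[φ2→ice] = [7, 1, 7]
r3 m[φ3→wet] = [2, 7, 5]
r3 m[sprk→φ0] = [7, 21, 17]
r3 m[sprk→φ1] = [14, 12, 10]
r3 m[wet→φ0] = [2, 7, 5]
r3 m[wet→φ3] = [14, 15, 7]
r3 m[ice→φ1] = [7, 1, 7]
r3 m[ice→φ2] = [10, 17, 18]
r4 m[φ0→sprk] = [70, 70, 28]
r4 m[φ0→wet] = [206, 227, 87]
r4 m[φ1→sprk] = [37, 105, 71]
r4 m[φ1→ice] = [122, 192, 206]
r4 m[φ2→ice] = [7, 1, 7]
r4 m[φ3→wet] = [2, 7, 5]
r4 m[sprk→φ0] = [37, 105, 71]
r4 m[sprk→φ1] = [70, 70, 28]
r4 m[wet→φ0] = [2, 7, 5]
r4 m[wet→φ3] = [206, 227, 87]
r4 m[ice→φ1] = [7, 1, 7]
r4 m[ice→φ2] = [122, 192, 206]
r5 m[φ0→sprk] = [70, 70, 28]
r5 m[φ0→wet] = [926, 1133, 429]
r5 m[φ1→sprk] = [37, 105, 71]
r5 m[φ1→ice] = [616, 854, 966]
r5 m[φ2→ice] = [7, 1, 7]
r5 m[φ3→wet] = [2, 7, 5]
r5 m[sprk→φ0] = [37, 105, 71]
r5 m[sprk→φ1] = [70, 70, 28]
r5 m[wet→φ0] = [2, 7, 5]
r5 m[wet→φ3] = [206, 227, 87]
r5 m[ice→φ1] = [7, 1, 7]
r5 m[ice→φ2] = [122, 192, 206]
r6 m[φ0→sprk] = [70, 70, 28]
r6 m[φ0→wet] = [926, 1133, 429]
r6 m[φ1→sprk] = [37, 105, 71]
r6 m[φ1→ice] = [616, 854, 966]
r6 m[φ2→ice] = [7, 1, 7]
r6 m[φ3→wet] = [2, 7, 5]
r6 m[sprk→φ0] = [37, 105, 71]
r6 m[sprk→φ1] = [70, 70, 28]
r6 m[wet→φ0] = [2, 7, 5]
r6 m[wet→φ3] = [926, 1133, 429]
r6 m[ice→φ1] = [7, 1, 7]
r6 m[ice→φ2] = [616, 854, 966]
r7 m[φ0→sprk] = [70, 70, 28]
r7 m[φ0→wet] = [926, 1133, 429]
r7 m[φ1→sprk] = [37, 105, 71]
r7 m[φ1→ice] = [616, 854, 966]
r7 m[φ2→ice] = [7, 1, 7]
r7 m[φ3→wet] = [2, 7, 5]
r7 m[sprk→φ0] = [37, 105, 71]
r7 m[sprk→φ1] = [70, 70, 28]
r7 m[wet→φ0] = [2, 7, 5]
r7 m[wet→φ3] = [926, 1133, 429]
r7 m[ice→φ1] = [7, 1, 7]
r7 m[ice→φ2] = [616, 854, 966]
fixed point reached at round 7
b[ice] = ⊗ incoming = [4312, 854, 6762]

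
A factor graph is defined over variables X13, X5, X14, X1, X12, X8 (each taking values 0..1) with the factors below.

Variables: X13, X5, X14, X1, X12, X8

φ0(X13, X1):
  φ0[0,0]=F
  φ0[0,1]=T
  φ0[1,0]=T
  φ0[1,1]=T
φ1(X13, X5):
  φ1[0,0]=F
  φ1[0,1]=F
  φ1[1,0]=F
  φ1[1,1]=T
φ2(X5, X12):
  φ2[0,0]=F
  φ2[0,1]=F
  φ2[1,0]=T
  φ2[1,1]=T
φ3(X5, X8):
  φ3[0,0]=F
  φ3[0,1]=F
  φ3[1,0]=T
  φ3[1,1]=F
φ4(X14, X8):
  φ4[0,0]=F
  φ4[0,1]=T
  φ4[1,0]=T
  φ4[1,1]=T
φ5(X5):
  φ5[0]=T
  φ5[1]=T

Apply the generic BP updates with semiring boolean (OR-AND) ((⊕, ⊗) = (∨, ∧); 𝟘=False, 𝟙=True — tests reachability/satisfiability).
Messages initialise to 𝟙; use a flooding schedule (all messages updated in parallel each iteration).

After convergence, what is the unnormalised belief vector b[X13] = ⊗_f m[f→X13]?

b[X13] = [F, T]

init: all messages = 𝟙 over 2 values
r1 m[φ0→X13] = [T, T]
r1 m[φ0→X1] = [T, T]
r1 m[φ1→X13] = [F, T]
r1 m[φ1→X5] = [F, T]
r1 m[φ2→X5] = [F, T]
r1 m[φ2→X12] = [T, T]
r1 m[φ3→X5] = [F, T]
r1 m[φ3→X8] = [T, F]
r1 m[φ4→X14] = [T, T]
r1 m[φ4→X8] = [T, T]
r1 m[φ5→X5] = [T, T]
r1 m[X13→φ0] = [T, T]
r1 m[X13→φ1] = [T, T]
r1 m[X5→φ1] = [T, T]
r1 m[X5→φ2] = [T, T]
r1 m[X5→φ3] = [T, T]
r1 m[X5→φ5] = [T, T]
r1 m[X14→φ4] = [T, T]
r1 m[X1→φ0] = [T, T]
r1 m[X12→φ2] = [T, T]
r1 m[X8→φ3] = [T, T]
r1 m[X8→φ4] = [T, T]
r2 m[φ0→X13] = [T, T]
r2 m[φ0→X1] = [T, T]
r2 m[φ1→X13] = [F, T]
r2 m[φ1→X5] = [F, T]
r2 m[φ2→X5] = [F, T]
r2 m[φ2→X12] = [T, T]
r2 m[φ3→X5] = [F, T]
r2 m[φ3→X8] = [T, F]
r2 m[φ4→X14] = [T, T]
r2 m[φ4→X8] = [T, T]
r2 m[φ5→X5] = [T, T]
r2 m[X13→φ0] = [F, T]
r2 m[X13→φ1] = [T, T]
r2 m[X5→φ1] = [F, T]
r2 m[X5→φ2] = [F, T]
r2 m[X5→φ3] = [F, T]
r2 m[X5→φ5] = [F, T]
r2 m[X14→φ4] = [T, T]
r2 m[X1→φ0] = [T, T]
r2 m[X12→φ2] = [T, T]
r2 m[X8→φ3] = [T, T]
r2 m[X8→φ4] = [T, F]
r3 m[φ0→X13] = [T, T]
r3 m[φ0→X1] = [T, T]
r3 m[φ1→X13] = [F, T]
r3 m[φ1→X5] = [F, T]
r3 m[φ2→X5] = [F, T]
r3 m[φ2→X12] = [T, T]
r3 m[φ3→X5] = [F, T]
r3 m[φ3→X8] = [T, F]
r3 m[φ4→X14] = [F, T]
r3 m[φ4→X8] = [T, T]
r3 m[φ5→X5] = [T, T]
r3 m[X13→φ0] = [F, T]
r3 m[X13→φ1] = [T, T]
r3 m[X5→φ1] = [F, T]
r3 m[X5→φ2] = [F, T]
r3 m[X5→φ3] = [F, T]
r3 m[X5→φ5] = [F, T]
r3 m[X14→φ4] = [T, T]
r3 m[X1→φ0] = [T, T]
r3 m[X12→φ2] = [T, T]
r3 m[X8→φ3] = [T, T]
r3 m[X8→φ4] = [T, F]
r4 m[φ0→X13] = [T, T]
r4 m[φ0→X1] = [T, T]
r4 m[φ1→X13] = [F, T]
r4 m[φ1→X5] = [F, T]
r4 m[φ2→X5] = [F, T]
r4 m[φ2→X12] = [T, T]
r4 m[φ3→X5] = [F, T]
r4 m[φ3→X8] = [T, F]
r4 m[φ4→X14] = [F, T]
r4 m[φ4→X8] = [T, T]
r4 m[φ5→X5] = [T, T]
r4 m[X13→φ0] = [F, T]
r4 m[X13→φ1] = [T, T]
r4 m[X5→φ1] = [F, T]
r4 m[X5→φ2] = [F, T]
r4 m[X5→φ3] = [F, T]
r4 m[X5→φ5] = [F, T]
r4 m[X14→φ4] = [T, T]
r4 m[X1→φ0] = [T, T]
r4 m[X12→φ2] = [T, T]
r4 m[X8→φ3] = [T, T]
r4 m[X8→φ4] = [T, F]
fixed point reached at round 4
b[X13] = ⊗ incoming = [F, T]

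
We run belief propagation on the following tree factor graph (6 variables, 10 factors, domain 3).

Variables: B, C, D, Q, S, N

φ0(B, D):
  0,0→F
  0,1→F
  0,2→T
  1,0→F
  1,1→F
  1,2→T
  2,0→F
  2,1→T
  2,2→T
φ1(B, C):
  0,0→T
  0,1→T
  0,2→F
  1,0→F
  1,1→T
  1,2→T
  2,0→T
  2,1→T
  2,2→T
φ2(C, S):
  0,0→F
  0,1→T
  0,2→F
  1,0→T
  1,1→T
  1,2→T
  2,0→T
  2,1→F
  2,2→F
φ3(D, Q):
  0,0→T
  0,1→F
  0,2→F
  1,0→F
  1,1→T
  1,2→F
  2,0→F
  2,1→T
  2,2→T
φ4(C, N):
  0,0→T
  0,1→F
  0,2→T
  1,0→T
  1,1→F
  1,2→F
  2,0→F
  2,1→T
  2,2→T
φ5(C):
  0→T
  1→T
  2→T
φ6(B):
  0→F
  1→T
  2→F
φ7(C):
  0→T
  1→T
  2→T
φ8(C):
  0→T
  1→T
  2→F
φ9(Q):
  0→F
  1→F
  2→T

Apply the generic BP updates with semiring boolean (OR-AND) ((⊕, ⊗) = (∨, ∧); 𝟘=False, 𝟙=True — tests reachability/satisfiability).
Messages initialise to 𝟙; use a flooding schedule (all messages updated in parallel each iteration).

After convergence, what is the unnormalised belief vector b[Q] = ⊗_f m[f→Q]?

init: all messages = 𝟙 over 3 values
r1 m[φ0→B] = [T, T, T]
r1 m[φ0→D] = [F, T, T]
r1 m[φ1→B] = [T, T, T]
r1 m[φ1→C] = [T, T, T]
r1 m[φ2→C] = [T, T, T]
r1 m[φ2→S] = [T, T, T]
r1 m[φ3→D] = [T, T, T]
r1 m[φ3→Q] = [T, T, T]
r1 m[φ4→C] = [T, T, T]
r1 m[φ4→N] = [T, T, T]
r1 m[φ5→C] = [T, T, T]
r1 m[φ6→B] = [F, T, F]
r1 m[φ7→C] = [T, T, T]
r1 m[φ8→C] = [T, T, F]
r1 m[φ9→Q] = [F, F, T]
r1 m[B→φ0] = [T, T, T]
r1 m[B→φ1] = [T, T, T]
r1 m[B→φ6] = [T, T, T]
r1 m[C→φ1] = [T, T, T]
r1 m[C→φ2] = [T, T, T]
r1 m[C→φ4] = [T, T, T]
r1 m[C→φ5] = [T, T, T]
r1 m[C→φ7] = [T, T, T]
r1 m[C→φ8] = [T, T, T]
r1 m[D→φ0] = [T, T, T]
r1 m[D→φ3] = [T, T, T]
r1 m[Q→φ3] = [T, T, T]
r1 m[Q→φ9] = [T, T, T]
r1 m[S→φ2] = [T, T, T]
r1 m[N→φ4] = [T, T, T]
r2 m[φ0→B] = [T, T, T]
r2 m[φ0→D] = [F, T, T]
r2 m[φ1→B] = [T, T, T]
r2 m[φ1→C] = [T, T, T]
r2 m[φ2→C] = [T, T, T]
r2 m[φ2→S] = [T, T, T]
r2 m[φ3→D] = [T, T, T]
r2 m[φ3→Q] = [T, T, T]
r2 m[φ4→C] = [T, T, T]
r2 m[φ4→N] = [T, T, T]
r2 m[φ5→C] = [T, T, T]
r2 m[φ6→B] = [F, T, F]
r2 m[φ7→C] = [T, T, T]
r2 m[φ8→C] = [T, T, F]
r2 m[φ9→Q] = [F, F, T]
r2 m[B→φ0] = [F, T, F]
r2 m[B→φ1] = [F, T, F]
r2 m[B→φ6] = [T, T, T]
r2 m[C→φ1] = [T, T, F]
r2 m[C→φ2] = [T, T, F]
r2 m[C→φ4] = [T, T, F]
r2 m[C→φ5] = [T, T, F]
r2 m[C→φ7] = [T, T, F]
r2 m[C→φ8] = [T, T, T]
r2 m[D→φ0] = [T, T, T]
r2 m[D→φ3] = [F, T, T]
r2 m[Q→φ3] = [F, F, T]
r2 m[Q→φ9] = [T, T, T]
r2 m[S→φ2] = [T, T, T]
r2 m[N→φ4] = [T, T, T]
r3 m[φ0→B] = [T, T, T]
r3 m[φ0→D] = [F, F, T]
r3 m[φ1→B] = [T, T, T]
r3 m[φ1→C] = [F, T, T]
r3 m[φ2→C] = [T, T, T]
r3 m[φ2→S] = [T, T, T]
r3 m[φ3→D] = [F, F, T]
r3 m[φ3→Q] = [F, T, T]
r3 m[φ4→C] = [T, T, T]
r3 m[φ4→N] = [T, F, T]
r3 m[φ5→C] = [T, T, T]
r3 m[φ6→B] = [F, T, F]
r3 m[φ7→C] = [T, T, T]
r3 m[φ8→C] = [T, T, F]
r3 m[φ9→Q] = [F, F, T]
r3 m[B→φ0] = [F, T, F]
r3 m[B→φ1] = [F, T, F]
r3 m[B→φ6] = [T, T, T]
r3 m[C→φ1] = [T, T, F]
r3 m[C→φ2] = [T, T, F]
r3 m[C→φ4] = [T, T, F]
r3 m[C→φ5] = [T, T, F]
r3 m[C→φ7] = [T, T, F]
r3 m[C→φ8] = [T, T, T]
r3 m[D→φ0] = [T, T, T]
r3 m[D→φ3] = [F, T, T]
r3 m[Q→φ3] = [F, F, T]
r3 m[Q→φ9] = [T, T, T]
r3 m[S→φ2] = [T, T, T]
r3 m[N→φ4] = [T, T, T]
r4 m[φ0→B] = [T, T, T]
r4 m[φ0→D] = [F, F, T]
r4 m[φ1→B] = [T, T, T]
r4 m[φ1→C] = [F, T, T]
r4 m[φ2→C] = [T, T, T]
r4 m[φ2→S] = [T, T, T]
r4 m[φ3→D] = [F, F, T]
r4 m[φ3→Q] = [F, T, T]
r4 m[φ4→C] = [T, T, T]
r4 m[φ4→N] = [T, F, T]
r4 m[φ5→C] = [T, T, T]
r4 m[φ6→B] = [F, T, F]
r4 m[φ7→C] = [T, T, T]
r4 m[φ8→C] = [T, T, F]
r4 m[φ9→Q] = [F, F, T]
r4 m[B→φ0] = [F, T, F]
r4 m[B→φ1] = [F, T, F]
r4 m[B→φ6] = [T, T, T]
r4 m[C→φ1] = [T, T, F]
r4 m[C→φ2] = [F, T, F]
r4 m[C→φ4] = [F, T, F]
r4 m[C→φ5] = [F, T, F]
r4 m[C→φ7] = [F, T, F]
r4 m[C→φ8] = [F, T, T]
r4 m[D→φ0] = [F, F, T]
r4 m[D→φ3] = [F, F, T]
r4 m[Q→φ3] = [F, F, T]
r4 m[Q→φ9] = [F, T, T]
r4 m[S→φ2] = [T, T, T]
r4 m[N→φ4] = [T, T, T]
r5 m[φ0→B] = [T, T, T]
r5 m[φ0→D] = [F, F, T]
r5 m[φ1→B] = [T, T, T]
r5 m[φ1→C] = [F, T, T]
r5 m[φ2→C] = [T, T, T]
r5 m[φ2→S] = [T, T, T]
r5 m[φ3→D] = [F, F, T]
r5 m[φ3→Q] = [F, T, T]
r5 m[φ4→C] = [T, T, T]
r5 m[φ4→N] = [T, F, F]
r5 m[φ5→C] = [T, T, T]
r5 m[φ6→B] = [F, T, F]
r5 m[φ7→C] = [T, T, T]
r5 m[φ8→C] = [T, T, F]
r5 m[φ9→Q] = [F, F, T]
r5 m[B→φ0] = [F, T, F]
r5 m[B→φ1] = [F, T, F]
r5 m[B→φ6] = [T, T, T]
r5 m[C→φ1] = [T, T, F]
r5 m[C→φ2] = [F, T, F]
r5 m[C→φ4] = [F, T, F]
r5 m[C→φ5] = [F, T, F]
r5 m[C→φ7] = [F, T, F]
r5 m[C→φ8] = [F, T, T]
r5 m[D→φ0] = [F, F, T]
r5 m[D→φ3] = [F, F, T]
r5 m[Q→φ3] = [F, F, T]
r5 m[Q→φ9] = [F, T, T]
r5 m[S→φ2] = [T, T, T]
r5 m[N→φ4] = [T, T, T]
r6 m[φ0→B] = [T, T, T]
r6 m[φ0→D] = [F, F, T]
r6 m[φ1→B] = [T, T, T]
r6 m[φ1→C] = [F, T, T]
r6 m[φ2→C] = [T, T, T]
r6 m[φ2→S] = [T, T, T]
r6 m[φ3→D] = [F, F, T]
r6 m[φ3→Q] = [F, T, T]
r6 m[φ4→C] = [T, T, T]
r6 m[φ4→N] = [T, F, F]
r6 m[φ5→C] = [T, T, T]
r6 m[φ6→B] = [F, T, F]
r6 m[φ7→C] = [T, T, T]
r6 m[φ8→C] = [T, T, F]
r6 m[φ9→Q] = [F, F, T]
r6 m[B→φ0] = [F, T, F]
r6 m[B→φ1] = [F, T, F]
r6 m[B→φ6] = [T, T, T]
r6 m[C→φ1] = [T, T, F]
r6 m[C→φ2] = [F, T, F]
r6 m[C→φ4] = [F, T, F]
r6 m[C→φ5] = [F, T, F]
r6 m[C→φ7] = [F, T, F]
r6 m[C→φ8] = [F, T, T]
r6 m[D→φ0] = [F, F, T]
r6 m[D→φ3] = [F, F, T]
r6 m[Q→φ3] = [F, F, T]
r6 m[Q→φ9] = [F, T, T]
r6 m[S→φ2] = [T, T, T]
r6 m[N→φ4] = [T, T, T]
fixed point reached at round 6
b[Q] = ⊗ incoming = [F, F, T]

b[Q] = [F, F, T]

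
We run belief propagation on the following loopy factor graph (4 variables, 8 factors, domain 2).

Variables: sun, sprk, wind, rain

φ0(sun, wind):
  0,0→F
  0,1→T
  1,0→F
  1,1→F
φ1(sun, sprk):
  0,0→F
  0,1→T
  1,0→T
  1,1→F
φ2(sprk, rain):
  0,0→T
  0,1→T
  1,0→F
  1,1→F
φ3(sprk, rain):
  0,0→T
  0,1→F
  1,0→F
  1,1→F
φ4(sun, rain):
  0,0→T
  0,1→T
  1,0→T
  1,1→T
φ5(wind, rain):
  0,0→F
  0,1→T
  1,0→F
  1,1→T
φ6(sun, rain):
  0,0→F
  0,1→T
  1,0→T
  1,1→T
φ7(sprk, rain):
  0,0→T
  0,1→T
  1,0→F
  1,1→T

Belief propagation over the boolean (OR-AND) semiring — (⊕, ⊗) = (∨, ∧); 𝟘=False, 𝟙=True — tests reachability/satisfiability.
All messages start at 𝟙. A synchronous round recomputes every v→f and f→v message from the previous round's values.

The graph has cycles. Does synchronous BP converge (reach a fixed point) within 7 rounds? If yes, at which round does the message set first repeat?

NOT CONVERGED within 7 rounds

init: all messages = 𝟙 over 2 values
r1 m[φ0→sun] = [T, F]
r1 m[φ0→wind] = [F, T]
r1 m[φ1→sun] = [T, T]
r1 m[φ1→sprk] = [T, T]
r1 m[φ2→sprk] = [T, F]
r1 m[φ2→rain] = [T, T]
r1 m[φ3→sprk] = [T, F]
r1 m[φ3→rain] = [T, F]
r1 m[φ4→sun] = [T, T]
r1 m[φ4→rain] = [T, T]
r1 m[φ5→wind] = [T, T]
r1 m[φ5→rain] = [F, T]
r1 m[φ6→sun] = [T, T]
r1 m[φ6→rain] = [T, T]
r1 m[φ7→sprk] = [T, T]
r1 m[φ7→rain] = [T, T]
r1 m[sun→φ0] = [T, T]
r1 m[sun→φ1] = [T, T]
r1 m[sun→φ4] = [T, T]
r1 m[sun→φ6] = [T, T]
r1 m[sprk→φ1] = [T, T]
r1 m[sprk→φ2] = [T, T]
r1 m[sprk→φ3] = [T, T]
r1 m[sprk→φ7] = [T, T]
r1 m[wind→φ0] = [T, T]
r1 m[wind→φ5] = [T, T]
r1 m[rain→φ2] = [T, T]
r1 m[rain→φ3] = [T, T]
r1 m[rain→φ4] = [T, T]
r1 m[rain→φ5] = [T, T]
r1 m[rain→φ6] = [T, T]
r1 m[rain→φ7] = [T, T]
r2 m[φ0→sun] = [T, F]
r2 m[φ0→wind] = [F, T]
r2 m[φ1→sun] = [T, T]
r2 m[φ1→sprk] = [T, T]
r2 m[φ2→sprk] = [T, F]
r2 m[φ2→rain] = [T, T]
r2 m[φ3→sprk] = [T, F]
r2 m[φ3→rain] = [T, F]
r2 m[φ4→sun] = [T, T]
r2 m[φ4→rain] = [T, T]
r2 m[φ5→wind] = [T, T]
r2 m[φ5→rain] = [F, T]
r2 m[φ6→sun] = [T, T]
r2 m[φ6→rain] = [T, T]
r2 m[φ7→sprk] = [T, T]
r2 m[φ7→rain] = [T, T]
r2 m[sun→φ0] = [T, T]
r2 m[sun→φ1] = [T, F]
r2 m[sun→φ4] = [T, F]
r2 m[sun→φ6] = [T, F]
r2 m[sprk→φ1] = [T, F]
r2 m[sprk→φ2] = [T, F]
r2 m[sprk→φ3] = [T, F]
r2 m[sprk→φ7] = [T, F]
r2 m[wind→φ0] = [T, T]
r2 m[wind→φ5] = [F, T]
r2 m[rain→φ2] = [F, F]
r2 m[rain→φ3] = [F, T]
r2 m[rain→φ4] = [F, F]
r2 m[rain→φ5] = [T, F]
r2 m[rain→φ6] = [F, F]
r2 m[rain→φ7] = [F, F]
r3 m[φ0→sun] = [T, F]
r3 m[φ0→wind] = [F, T]
r3 m[φ1→sun] = [F, T]
r3 m[φ1→sprk] = [F, T]
r3 m[φ2→sprk] = [F, F]
r3 m[φ2→rain] = [T, T]
r3 m[φ3→sprk] = [F, F]
r3 m[φ3→rain] = [T, F]
r3 m[φ4→sun] = [F, F]
r3 m[φ4→rain] = [T, T]
r3 m[φ5→wind] = [F, F]
r3 m[φ5→rain] = [F, T]
r3 m[φ6→sun] = [F, F]
r3 m[φ6→rain] = [F, T]
r3 m[φ7→sprk] = [F, F]
r3 m[φ7→rain] = [T, T]
r3 m[sun→φ0] = [T, T]
r3 m[sun→φ1] = [T, F]
r3 m[sun→φ4] = [T, F]
r3 m[sun→φ6] = [T, F]
r3 m[sprk→φ1] = [T, F]
r3 m[sprk→φ2] = [T, F]
r3 m[sprk→φ3] = [T, F]
r3 m[sprk→φ7] = [T, F]
r3 m[wind→φ0] = [T, T]
r3 m[wind→φ5] = [F, T]
r3 m[rain→φ2] = [F, F]
r3 m[rain→φ3] = [F, T]
r3 m[rain→φ4] = [F, F]
r3 m[rain→φ5] = [T, F]
r3 m[rain→φ6] = [F, F]
r3 m[rain→φ7] = [F, F]
r4 m[φ0→sun] = [T, F]
r4 m[φ0→wind] = [F, T]
r4 m[φ1→sun] = [F, T]
r4 m[φ1→sprk] = [F, T]
r4 m[φ2→sprk] = [F, F]
r4 m[φ2→rain] = [T, T]
r4 m[φ3→sprk] = [F, F]
r4 m[φ3→rain] = [T, F]
r4 m[φ4→sun] = [F, F]
r4 m[φ4→rain] = [T, T]
r4 m[φ5→wind] = [F, F]
r4 m[φ5→rain] = [F, T]
r4 m[φ6→sun] = [F, F]
r4 m[φ6→rain] = [F, T]
r4 m[φ7→sprk] = [F, F]
r4 m[φ7→rain] = [T, T]
r4 m[sun→φ0] = [F, F]
r4 m[sun→φ1] = [F, F]
r4 m[sun→φ4] = [F, F]
r4 m[sun→φ6] = [F, F]
r4 m[sprk→φ1] = [F, F]
r4 m[sprk→φ2] = [F, F]
r4 m[sprk→φ3] = [F, F]
r4 m[sprk→φ7] = [F, F]
r4 m[wind→φ0] = [F, F]
r4 m[wind→φ5] = [F, T]
r4 m[rain→φ2] = [F, F]
r4 m[rain→φ3] = [F, T]
r4 m[rain→φ4] = [F, F]
r4 m[rain→φ5] = [F, F]
r4 m[rain→φ6] = [F, F]
r4 m[rain→φ7] = [F, F]
r5 m[φ0→sun] = [F, F]
r5 m[φ0→wind] = [F, F]
r5 m[φ1→sun] = [F, F]
r5 m[φ1→sprk] = [F, F]
r5 m[φ2→sprk] = [F, F]
r5 m[φ2→rain] = [F, F]
r5 m[φ3→sprk] = [F, F]
r5 m[φ3→rain] = [F, F]
r5 m[φ4→sun] = [F, F]
r5 m[φ4→rain] = [F, F]
r5 m[φ5→wind] = [F, F]
r5 m[φ5→rain] = [F, T]
r5 m[φ6→sun] = [F, F]
r5 m[φ6→rain] = [F, F]
r5 m[φ7→sprk] = [F, F]
r5 m[φ7→rain] = [F, F]
r5 m[sun→φ0] = [F, F]
r5 m[sun→φ1] = [F, F]
r5 m[sun→φ4] = [F, F]
r5 m[sun→φ6] = [F, F]
r5 m[sprk→φ1] = [F, F]
r5 m[sprk→φ2] = [F, F]
r5 m[sprk→φ3] = [F, F]
r5 m[sprk→φ7] = [F, F]
r5 m[wind→φ0] = [F, F]
r5 m[wind→φ5] = [F, T]
r5 m[rain→φ2] = [F, F]
r5 m[rain→φ3] = [F, T]
r5 m[rain→φ4] = [F, F]
r5 m[rain→φ5] = [F, F]
r5 m[rain→φ6] = [F, F]
r5 m[rain→φ7] = [F, F]
r6 m[φ0→sun] = [F, F]
r6 m[φ0→wind] = [F, F]
r6 m[φ1→sun] = [F, F]
r6 m[φ1→sprk] = [F, F]
r6 m[φ2→sprk] = [F, F]
r6 m[φ2→rain] = [F, F]
r6 m[φ3→sprk] = [F, F]
r6 m[φ3→rain] = [F, F]
r6 m[φ4→sun] = [F, F]
r6 m[φ4→rain] = [F, F]
r6 m[φ5→wind] = [F, F]
r6 m[φ5→rain] = [F, T]
r6 m[φ6→sun] = [F, F]
r6 m[φ6→rain] = [F, F]
r6 m[φ7→sprk] = [F, F]
r6 m[φ7→rain] = [F, F]
r6 m[sun→φ0] = [F, F]
r6 m[sun→φ1] = [F, F]
r6 m[sun→φ4] = [F, F]
r6 m[sun→φ6] = [F, F]
r6 m[sprk→φ1] = [F, F]
r6 m[sprk→φ2] = [F, F]
r6 m[sprk→φ3] = [F, F]
r6 m[sprk→φ7] = [F, F]
r6 m[wind→φ0] = [F, F]
r6 m[wind→φ5] = [F, F]
r6 m[rain→φ2] = [F, F]
r6 m[rain→φ3] = [F, F]
r6 m[rain→φ4] = [F, F]
r6 m[rain→φ5] = [F, F]
r6 m[rain→φ6] = [F, F]
r6 m[rain→φ7] = [F, F]
r7 m[φ0→sun] = [F, F]
r7 m[φ0→wind] = [F, F]
r7 m[φ1→sun] = [F, F]
r7 m[φ1→sprk] = [F, F]
r7 m[φ2→sprk] = [F, F]
r7 m[φ2→rain] = [F, F]
r7 m[φ3→sprk] = [F, F]
r7 m[φ3→rain] = [F, F]
r7 m[φ4→sun] = [F, F]
r7 m[φ4→rain] = [F, F]
r7 m[φ5→wind] = [F, F]
r7 m[φ5→rain] = [F, F]
r7 m[φ6→sun] = [F, F]
r7 m[φ6→rain] = [F, F]
r7 m[φ7→sprk] = [F, F]
r7 m[φ7→rain] = [F, F]
r7 m[sun→φ0] = [F, F]
r7 m[sun→φ1] = [F, F]
r7 m[sun→φ4] = [F, F]
r7 m[sun→φ6] = [F, F]
r7 m[sprk→φ1] = [F, F]
r7 m[sprk→φ2] = [F, F]
r7 m[sprk→φ3] = [F, F]
r7 m[sprk→φ7] = [F, F]
r7 m[wind→φ0] = [F, F]
r7 m[wind→φ5] = [F, F]
r7 m[rain→φ2] = [F, F]
r7 m[rain→φ3] = [F, F]
r7 m[rain→φ4] = [F, F]
r7 m[rain→φ5] = [F, F]
r7 m[rain→φ6] = [F, F]
r7 m[rain→φ7] = [F, F]
no fixed point within 7 rounds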